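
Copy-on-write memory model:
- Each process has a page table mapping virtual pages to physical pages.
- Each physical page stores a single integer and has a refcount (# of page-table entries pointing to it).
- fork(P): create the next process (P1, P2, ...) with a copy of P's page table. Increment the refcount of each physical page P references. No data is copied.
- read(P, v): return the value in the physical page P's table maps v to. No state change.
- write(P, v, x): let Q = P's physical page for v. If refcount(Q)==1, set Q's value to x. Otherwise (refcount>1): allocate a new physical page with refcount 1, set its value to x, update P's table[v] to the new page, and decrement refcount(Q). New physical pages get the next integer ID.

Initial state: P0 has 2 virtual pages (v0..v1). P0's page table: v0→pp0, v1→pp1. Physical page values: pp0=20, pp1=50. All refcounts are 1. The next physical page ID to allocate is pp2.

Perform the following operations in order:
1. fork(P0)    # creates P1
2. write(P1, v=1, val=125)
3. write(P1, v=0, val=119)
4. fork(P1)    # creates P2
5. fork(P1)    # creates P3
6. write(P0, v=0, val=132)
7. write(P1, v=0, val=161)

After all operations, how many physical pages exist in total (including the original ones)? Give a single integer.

Answer: 5

Derivation:
Op 1: fork(P0) -> P1. 2 ppages; refcounts: pp0:2 pp1:2
Op 2: write(P1, v1, 125). refcount(pp1)=2>1 -> COPY to pp2. 3 ppages; refcounts: pp0:2 pp1:1 pp2:1
Op 3: write(P1, v0, 119). refcount(pp0)=2>1 -> COPY to pp3. 4 ppages; refcounts: pp0:1 pp1:1 pp2:1 pp3:1
Op 4: fork(P1) -> P2. 4 ppages; refcounts: pp0:1 pp1:1 pp2:2 pp3:2
Op 5: fork(P1) -> P3. 4 ppages; refcounts: pp0:1 pp1:1 pp2:3 pp3:3
Op 6: write(P0, v0, 132). refcount(pp0)=1 -> write in place. 4 ppages; refcounts: pp0:1 pp1:1 pp2:3 pp3:3
Op 7: write(P1, v0, 161). refcount(pp3)=3>1 -> COPY to pp4. 5 ppages; refcounts: pp0:1 pp1:1 pp2:3 pp3:2 pp4:1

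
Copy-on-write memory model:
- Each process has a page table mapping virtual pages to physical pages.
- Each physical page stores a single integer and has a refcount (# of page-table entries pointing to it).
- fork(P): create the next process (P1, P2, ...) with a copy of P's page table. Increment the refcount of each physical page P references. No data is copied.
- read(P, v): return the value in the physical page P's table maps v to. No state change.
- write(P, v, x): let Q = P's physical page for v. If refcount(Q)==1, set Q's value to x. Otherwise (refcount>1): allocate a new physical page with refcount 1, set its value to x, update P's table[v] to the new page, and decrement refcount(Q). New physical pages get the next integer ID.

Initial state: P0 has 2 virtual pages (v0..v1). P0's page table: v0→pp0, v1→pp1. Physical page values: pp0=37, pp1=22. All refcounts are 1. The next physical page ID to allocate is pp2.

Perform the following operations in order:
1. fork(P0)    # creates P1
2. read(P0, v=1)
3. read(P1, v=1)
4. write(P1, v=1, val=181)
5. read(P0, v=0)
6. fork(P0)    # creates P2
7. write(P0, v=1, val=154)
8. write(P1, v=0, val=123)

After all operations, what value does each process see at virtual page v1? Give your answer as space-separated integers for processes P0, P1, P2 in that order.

Op 1: fork(P0) -> P1. 2 ppages; refcounts: pp0:2 pp1:2
Op 2: read(P0, v1) -> 22. No state change.
Op 3: read(P1, v1) -> 22. No state change.
Op 4: write(P1, v1, 181). refcount(pp1)=2>1 -> COPY to pp2. 3 ppages; refcounts: pp0:2 pp1:1 pp2:1
Op 5: read(P0, v0) -> 37. No state change.
Op 6: fork(P0) -> P2. 3 ppages; refcounts: pp0:3 pp1:2 pp2:1
Op 7: write(P0, v1, 154). refcount(pp1)=2>1 -> COPY to pp3. 4 ppages; refcounts: pp0:3 pp1:1 pp2:1 pp3:1
Op 8: write(P1, v0, 123). refcount(pp0)=3>1 -> COPY to pp4. 5 ppages; refcounts: pp0:2 pp1:1 pp2:1 pp3:1 pp4:1
P0: v1 -> pp3 = 154
P1: v1 -> pp2 = 181
P2: v1 -> pp1 = 22

Answer: 154 181 22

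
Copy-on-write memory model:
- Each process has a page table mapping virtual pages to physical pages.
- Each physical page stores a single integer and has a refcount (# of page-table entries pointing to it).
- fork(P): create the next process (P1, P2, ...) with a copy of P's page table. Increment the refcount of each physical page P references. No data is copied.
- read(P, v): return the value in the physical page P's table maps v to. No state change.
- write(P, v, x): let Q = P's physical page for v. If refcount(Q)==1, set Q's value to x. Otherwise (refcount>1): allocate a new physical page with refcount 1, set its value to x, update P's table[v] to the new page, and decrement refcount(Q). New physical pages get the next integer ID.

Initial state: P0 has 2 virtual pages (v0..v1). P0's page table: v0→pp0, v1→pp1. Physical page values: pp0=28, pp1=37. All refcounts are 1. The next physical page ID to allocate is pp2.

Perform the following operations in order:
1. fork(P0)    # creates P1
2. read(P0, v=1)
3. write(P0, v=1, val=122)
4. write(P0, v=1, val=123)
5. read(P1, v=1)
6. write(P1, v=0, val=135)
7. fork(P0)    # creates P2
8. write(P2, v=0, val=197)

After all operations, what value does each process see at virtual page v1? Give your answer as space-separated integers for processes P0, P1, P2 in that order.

Answer: 123 37 123

Derivation:
Op 1: fork(P0) -> P1. 2 ppages; refcounts: pp0:2 pp1:2
Op 2: read(P0, v1) -> 37. No state change.
Op 3: write(P0, v1, 122). refcount(pp1)=2>1 -> COPY to pp2. 3 ppages; refcounts: pp0:2 pp1:1 pp2:1
Op 4: write(P0, v1, 123). refcount(pp2)=1 -> write in place. 3 ppages; refcounts: pp0:2 pp1:1 pp2:1
Op 5: read(P1, v1) -> 37. No state change.
Op 6: write(P1, v0, 135). refcount(pp0)=2>1 -> COPY to pp3. 4 ppages; refcounts: pp0:1 pp1:1 pp2:1 pp3:1
Op 7: fork(P0) -> P2. 4 ppages; refcounts: pp0:2 pp1:1 pp2:2 pp3:1
Op 8: write(P2, v0, 197). refcount(pp0)=2>1 -> COPY to pp4. 5 ppages; refcounts: pp0:1 pp1:1 pp2:2 pp3:1 pp4:1
P0: v1 -> pp2 = 123
P1: v1 -> pp1 = 37
P2: v1 -> pp2 = 123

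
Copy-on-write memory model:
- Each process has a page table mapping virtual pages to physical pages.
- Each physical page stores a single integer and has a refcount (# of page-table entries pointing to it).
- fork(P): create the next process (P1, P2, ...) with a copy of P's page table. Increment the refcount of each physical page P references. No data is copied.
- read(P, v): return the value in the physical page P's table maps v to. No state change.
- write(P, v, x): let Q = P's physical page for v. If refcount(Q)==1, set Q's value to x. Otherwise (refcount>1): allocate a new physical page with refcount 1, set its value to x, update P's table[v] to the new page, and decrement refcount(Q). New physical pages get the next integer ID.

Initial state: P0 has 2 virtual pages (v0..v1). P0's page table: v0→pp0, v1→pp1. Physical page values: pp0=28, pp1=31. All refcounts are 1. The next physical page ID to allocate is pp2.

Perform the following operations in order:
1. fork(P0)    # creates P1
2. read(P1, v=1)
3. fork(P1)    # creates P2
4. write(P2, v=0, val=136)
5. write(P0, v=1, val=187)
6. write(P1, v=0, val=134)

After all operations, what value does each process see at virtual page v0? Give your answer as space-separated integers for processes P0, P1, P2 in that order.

Answer: 28 134 136

Derivation:
Op 1: fork(P0) -> P1. 2 ppages; refcounts: pp0:2 pp1:2
Op 2: read(P1, v1) -> 31. No state change.
Op 3: fork(P1) -> P2. 2 ppages; refcounts: pp0:3 pp1:3
Op 4: write(P2, v0, 136). refcount(pp0)=3>1 -> COPY to pp2. 3 ppages; refcounts: pp0:2 pp1:3 pp2:1
Op 5: write(P0, v1, 187). refcount(pp1)=3>1 -> COPY to pp3. 4 ppages; refcounts: pp0:2 pp1:2 pp2:1 pp3:1
Op 6: write(P1, v0, 134). refcount(pp0)=2>1 -> COPY to pp4. 5 ppages; refcounts: pp0:1 pp1:2 pp2:1 pp3:1 pp4:1
P0: v0 -> pp0 = 28
P1: v0 -> pp4 = 134
P2: v0 -> pp2 = 136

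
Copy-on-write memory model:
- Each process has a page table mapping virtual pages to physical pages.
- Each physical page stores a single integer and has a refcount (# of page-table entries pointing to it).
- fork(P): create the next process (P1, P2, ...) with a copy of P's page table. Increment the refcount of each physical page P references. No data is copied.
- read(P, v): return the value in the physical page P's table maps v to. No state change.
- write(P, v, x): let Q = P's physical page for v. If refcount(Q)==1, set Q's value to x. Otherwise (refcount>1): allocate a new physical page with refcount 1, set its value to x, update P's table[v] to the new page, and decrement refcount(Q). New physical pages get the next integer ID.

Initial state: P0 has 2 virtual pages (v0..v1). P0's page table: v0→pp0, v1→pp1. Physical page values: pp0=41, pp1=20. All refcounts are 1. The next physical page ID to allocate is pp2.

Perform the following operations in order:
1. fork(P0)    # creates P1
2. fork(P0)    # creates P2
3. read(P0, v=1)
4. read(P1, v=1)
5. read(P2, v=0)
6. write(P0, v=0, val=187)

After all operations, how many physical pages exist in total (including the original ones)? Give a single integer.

Answer: 3

Derivation:
Op 1: fork(P0) -> P1. 2 ppages; refcounts: pp0:2 pp1:2
Op 2: fork(P0) -> P2. 2 ppages; refcounts: pp0:3 pp1:3
Op 3: read(P0, v1) -> 20. No state change.
Op 4: read(P1, v1) -> 20. No state change.
Op 5: read(P2, v0) -> 41. No state change.
Op 6: write(P0, v0, 187). refcount(pp0)=3>1 -> COPY to pp2. 3 ppages; refcounts: pp0:2 pp1:3 pp2:1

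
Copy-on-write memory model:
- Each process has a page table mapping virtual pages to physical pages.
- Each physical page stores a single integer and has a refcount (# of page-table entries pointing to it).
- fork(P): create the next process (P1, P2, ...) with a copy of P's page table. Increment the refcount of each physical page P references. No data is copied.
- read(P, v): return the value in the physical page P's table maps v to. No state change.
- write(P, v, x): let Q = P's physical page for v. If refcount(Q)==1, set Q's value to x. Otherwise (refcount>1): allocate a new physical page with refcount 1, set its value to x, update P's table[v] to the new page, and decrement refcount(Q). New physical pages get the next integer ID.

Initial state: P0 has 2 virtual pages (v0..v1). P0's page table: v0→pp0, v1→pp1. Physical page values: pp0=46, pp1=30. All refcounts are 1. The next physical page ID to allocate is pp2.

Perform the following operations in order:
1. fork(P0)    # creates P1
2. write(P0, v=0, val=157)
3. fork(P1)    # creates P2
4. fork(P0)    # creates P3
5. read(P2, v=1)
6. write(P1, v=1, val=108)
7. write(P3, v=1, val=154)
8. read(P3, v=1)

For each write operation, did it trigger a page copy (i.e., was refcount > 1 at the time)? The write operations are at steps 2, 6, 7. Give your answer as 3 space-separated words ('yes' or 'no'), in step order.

Op 1: fork(P0) -> P1. 2 ppages; refcounts: pp0:2 pp1:2
Op 2: write(P0, v0, 157). refcount(pp0)=2>1 -> COPY to pp2. 3 ppages; refcounts: pp0:1 pp1:2 pp2:1
Op 3: fork(P1) -> P2. 3 ppages; refcounts: pp0:2 pp1:3 pp2:1
Op 4: fork(P0) -> P3. 3 ppages; refcounts: pp0:2 pp1:4 pp2:2
Op 5: read(P2, v1) -> 30. No state change.
Op 6: write(P1, v1, 108). refcount(pp1)=4>1 -> COPY to pp3. 4 ppages; refcounts: pp0:2 pp1:3 pp2:2 pp3:1
Op 7: write(P3, v1, 154). refcount(pp1)=3>1 -> COPY to pp4. 5 ppages; refcounts: pp0:2 pp1:2 pp2:2 pp3:1 pp4:1
Op 8: read(P3, v1) -> 154. No state change.

yes yes yes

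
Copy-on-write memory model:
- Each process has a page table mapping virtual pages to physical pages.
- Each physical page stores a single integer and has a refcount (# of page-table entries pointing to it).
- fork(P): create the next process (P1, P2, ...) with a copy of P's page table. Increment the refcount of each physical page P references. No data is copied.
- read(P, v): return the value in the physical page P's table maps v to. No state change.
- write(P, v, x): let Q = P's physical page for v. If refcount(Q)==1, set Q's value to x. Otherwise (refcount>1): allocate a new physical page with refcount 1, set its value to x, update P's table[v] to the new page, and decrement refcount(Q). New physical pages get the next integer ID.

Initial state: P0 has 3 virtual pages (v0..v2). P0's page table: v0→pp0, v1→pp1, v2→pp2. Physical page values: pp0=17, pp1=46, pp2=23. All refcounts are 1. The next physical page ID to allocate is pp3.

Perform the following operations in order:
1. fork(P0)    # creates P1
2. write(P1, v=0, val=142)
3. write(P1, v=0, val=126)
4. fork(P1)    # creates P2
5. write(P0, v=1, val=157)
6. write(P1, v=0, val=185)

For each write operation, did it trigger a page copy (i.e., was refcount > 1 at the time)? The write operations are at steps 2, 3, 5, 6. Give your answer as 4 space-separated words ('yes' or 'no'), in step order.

Op 1: fork(P0) -> P1. 3 ppages; refcounts: pp0:2 pp1:2 pp2:2
Op 2: write(P1, v0, 142). refcount(pp0)=2>1 -> COPY to pp3. 4 ppages; refcounts: pp0:1 pp1:2 pp2:2 pp3:1
Op 3: write(P1, v0, 126). refcount(pp3)=1 -> write in place. 4 ppages; refcounts: pp0:1 pp1:2 pp2:2 pp3:1
Op 4: fork(P1) -> P2. 4 ppages; refcounts: pp0:1 pp1:3 pp2:3 pp3:2
Op 5: write(P0, v1, 157). refcount(pp1)=3>1 -> COPY to pp4. 5 ppages; refcounts: pp0:1 pp1:2 pp2:3 pp3:2 pp4:1
Op 6: write(P1, v0, 185). refcount(pp3)=2>1 -> COPY to pp5. 6 ppages; refcounts: pp0:1 pp1:2 pp2:3 pp3:1 pp4:1 pp5:1

yes no yes yes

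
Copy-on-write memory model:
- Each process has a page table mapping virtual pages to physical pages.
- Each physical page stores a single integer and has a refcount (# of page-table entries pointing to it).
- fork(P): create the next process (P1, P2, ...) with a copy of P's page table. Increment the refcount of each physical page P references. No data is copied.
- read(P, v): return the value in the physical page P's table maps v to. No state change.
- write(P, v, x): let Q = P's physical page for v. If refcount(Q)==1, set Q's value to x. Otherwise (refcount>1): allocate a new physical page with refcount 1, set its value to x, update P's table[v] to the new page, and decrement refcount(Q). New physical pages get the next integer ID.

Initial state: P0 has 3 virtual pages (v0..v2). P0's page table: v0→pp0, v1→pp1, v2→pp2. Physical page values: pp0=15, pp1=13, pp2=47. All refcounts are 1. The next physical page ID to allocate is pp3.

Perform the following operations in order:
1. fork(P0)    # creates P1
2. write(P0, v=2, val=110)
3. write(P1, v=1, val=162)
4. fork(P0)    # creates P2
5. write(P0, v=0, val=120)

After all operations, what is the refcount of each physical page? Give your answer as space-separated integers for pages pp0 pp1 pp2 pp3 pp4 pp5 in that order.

Answer: 2 2 1 2 1 1

Derivation:
Op 1: fork(P0) -> P1. 3 ppages; refcounts: pp0:2 pp1:2 pp2:2
Op 2: write(P0, v2, 110). refcount(pp2)=2>1 -> COPY to pp3. 4 ppages; refcounts: pp0:2 pp1:2 pp2:1 pp3:1
Op 3: write(P1, v1, 162). refcount(pp1)=2>1 -> COPY to pp4. 5 ppages; refcounts: pp0:2 pp1:1 pp2:1 pp3:1 pp4:1
Op 4: fork(P0) -> P2. 5 ppages; refcounts: pp0:3 pp1:2 pp2:1 pp3:2 pp4:1
Op 5: write(P0, v0, 120). refcount(pp0)=3>1 -> COPY to pp5. 6 ppages; refcounts: pp0:2 pp1:2 pp2:1 pp3:2 pp4:1 pp5:1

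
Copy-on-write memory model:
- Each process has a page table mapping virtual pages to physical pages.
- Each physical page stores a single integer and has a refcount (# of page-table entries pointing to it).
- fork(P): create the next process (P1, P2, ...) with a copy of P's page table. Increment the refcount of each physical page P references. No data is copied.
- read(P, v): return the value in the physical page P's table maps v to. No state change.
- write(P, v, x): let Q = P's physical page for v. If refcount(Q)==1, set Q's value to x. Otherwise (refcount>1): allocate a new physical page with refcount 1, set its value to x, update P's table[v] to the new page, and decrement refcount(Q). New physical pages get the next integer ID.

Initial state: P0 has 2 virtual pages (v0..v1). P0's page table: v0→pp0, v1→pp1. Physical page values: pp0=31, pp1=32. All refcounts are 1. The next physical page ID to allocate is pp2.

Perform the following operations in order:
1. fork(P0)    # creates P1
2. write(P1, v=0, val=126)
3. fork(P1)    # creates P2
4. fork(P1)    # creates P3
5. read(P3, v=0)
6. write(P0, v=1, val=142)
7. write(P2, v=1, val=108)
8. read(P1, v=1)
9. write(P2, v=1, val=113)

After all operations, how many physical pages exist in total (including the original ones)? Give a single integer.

Answer: 5

Derivation:
Op 1: fork(P0) -> P1. 2 ppages; refcounts: pp0:2 pp1:2
Op 2: write(P1, v0, 126). refcount(pp0)=2>1 -> COPY to pp2. 3 ppages; refcounts: pp0:1 pp1:2 pp2:1
Op 3: fork(P1) -> P2. 3 ppages; refcounts: pp0:1 pp1:3 pp2:2
Op 4: fork(P1) -> P3. 3 ppages; refcounts: pp0:1 pp1:4 pp2:3
Op 5: read(P3, v0) -> 126. No state change.
Op 6: write(P0, v1, 142). refcount(pp1)=4>1 -> COPY to pp3. 4 ppages; refcounts: pp0:1 pp1:3 pp2:3 pp3:1
Op 7: write(P2, v1, 108). refcount(pp1)=3>1 -> COPY to pp4. 5 ppages; refcounts: pp0:1 pp1:2 pp2:3 pp3:1 pp4:1
Op 8: read(P1, v1) -> 32. No state change.
Op 9: write(P2, v1, 113). refcount(pp4)=1 -> write in place. 5 ppages; refcounts: pp0:1 pp1:2 pp2:3 pp3:1 pp4:1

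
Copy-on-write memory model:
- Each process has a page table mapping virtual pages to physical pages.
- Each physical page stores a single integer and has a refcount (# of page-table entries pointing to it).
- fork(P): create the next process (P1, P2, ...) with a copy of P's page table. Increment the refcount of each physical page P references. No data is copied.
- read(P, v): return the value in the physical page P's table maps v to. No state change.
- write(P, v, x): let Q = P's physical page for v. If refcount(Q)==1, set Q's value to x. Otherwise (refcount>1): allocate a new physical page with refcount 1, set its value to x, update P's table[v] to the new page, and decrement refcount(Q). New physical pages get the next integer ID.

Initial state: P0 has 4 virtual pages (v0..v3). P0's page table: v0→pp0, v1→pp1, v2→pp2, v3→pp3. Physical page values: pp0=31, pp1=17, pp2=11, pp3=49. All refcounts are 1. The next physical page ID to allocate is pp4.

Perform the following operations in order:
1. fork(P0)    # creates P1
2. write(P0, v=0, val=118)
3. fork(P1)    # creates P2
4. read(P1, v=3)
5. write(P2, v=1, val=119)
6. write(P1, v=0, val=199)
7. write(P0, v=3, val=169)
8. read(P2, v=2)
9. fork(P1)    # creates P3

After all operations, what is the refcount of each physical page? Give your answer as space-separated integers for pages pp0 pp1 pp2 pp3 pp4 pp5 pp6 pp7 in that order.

Op 1: fork(P0) -> P1. 4 ppages; refcounts: pp0:2 pp1:2 pp2:2 pp3:2
Op 2: write(P0, v0, 118). refcount(pp0)=2>1 -> COPY to pp4. 5 ppages; refcounts: pp0:1 pp1:2 pp2:2 pp3:2 pp4:1
Op 3: fork(P1) -> P2. 5 ppages; refcounts: pp0:2 pp1:3 pp2:3 pp3:3 pp4:1
Op 4: read(P1, v3) -> 49. No state change.
Op 5: write(P2, v1, 119). refcount(pp1)=3>1 -> COPY to pp5. 6 ppages; refcounts: pp0:2 pp1:2 pp2:3 pp3:3 pp4:1 pp5:1
Op 6: write(P1, v0, 199). refcount(pp0)=2>1 -> COPY to pp6. 7 ppages; refcounts: pp0:1 pp1:2 pp2:3 pp3:3 pp4:1 pp5:1 pp6:1
Op 7: write(P0, v3, 169). refcount(pp3)=3>1 -> COPY to pp7. 8 ppages; refcounts: pp0:1 pp1:2 pp2:3 pp3:2 pp4:1 pp5:1 pp6:1 pp7:1
Op 8: read(P2, v2) -> 11. No state change.
Op 9: fork(P1) -> P3. 8 ppages; refcounts: pp0:1 pp1:3 pp2:4 pp3:3 pp4:1 pp5:1 pp6:2 pp7:1

Answer: 1 3 4 3 1 1 2 1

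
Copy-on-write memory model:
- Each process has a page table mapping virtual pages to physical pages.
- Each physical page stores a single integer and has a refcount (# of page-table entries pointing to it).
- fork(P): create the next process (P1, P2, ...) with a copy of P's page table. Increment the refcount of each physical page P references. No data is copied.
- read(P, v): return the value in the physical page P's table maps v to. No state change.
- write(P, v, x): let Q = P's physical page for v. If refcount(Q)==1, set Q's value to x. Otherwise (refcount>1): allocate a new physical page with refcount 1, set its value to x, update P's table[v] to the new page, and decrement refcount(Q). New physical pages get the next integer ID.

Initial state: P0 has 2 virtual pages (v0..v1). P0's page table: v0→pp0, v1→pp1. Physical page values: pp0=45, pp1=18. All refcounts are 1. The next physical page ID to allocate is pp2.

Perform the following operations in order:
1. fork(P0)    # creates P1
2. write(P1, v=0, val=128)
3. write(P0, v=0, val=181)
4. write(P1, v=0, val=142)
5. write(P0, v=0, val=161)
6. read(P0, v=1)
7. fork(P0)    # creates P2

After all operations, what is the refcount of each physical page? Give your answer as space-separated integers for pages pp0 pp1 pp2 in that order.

Op 1: fork(P0) -> P1. 2 ppages; refcounts: pp0:2 pp1:2
Op 2: write(P1, v0, 128). refcount(pp0)=2>1 -> COPY to pp2. 3 ppages; refcounts: pp0:1 pp1:2 pp2:1
Op 3: write(P0, v0, 181). refcount(pp0)=1 -> write in place. 3 ppages; refcounts: pp0:1 pp1:2 pp2:1
Op 4: write(P1, v0, 142). refcount(pp2)=1 -> write in place. 3 ppages; refcounts: pp0:1 pp1:2 pp2:1
Op 5: write(P0, v0, 161). refcount(pp0)=1 -> write in place. 3 ppages; refcounts: pp0:1 pp1:2 pp2:1
Op 6: read(P0, v1) -> 18. No state change.
Op 7: fork(P0) -> P2. 3 ppages; refcounts: pp0:2 pp1:3 pp2:1

Answer: 2 3 1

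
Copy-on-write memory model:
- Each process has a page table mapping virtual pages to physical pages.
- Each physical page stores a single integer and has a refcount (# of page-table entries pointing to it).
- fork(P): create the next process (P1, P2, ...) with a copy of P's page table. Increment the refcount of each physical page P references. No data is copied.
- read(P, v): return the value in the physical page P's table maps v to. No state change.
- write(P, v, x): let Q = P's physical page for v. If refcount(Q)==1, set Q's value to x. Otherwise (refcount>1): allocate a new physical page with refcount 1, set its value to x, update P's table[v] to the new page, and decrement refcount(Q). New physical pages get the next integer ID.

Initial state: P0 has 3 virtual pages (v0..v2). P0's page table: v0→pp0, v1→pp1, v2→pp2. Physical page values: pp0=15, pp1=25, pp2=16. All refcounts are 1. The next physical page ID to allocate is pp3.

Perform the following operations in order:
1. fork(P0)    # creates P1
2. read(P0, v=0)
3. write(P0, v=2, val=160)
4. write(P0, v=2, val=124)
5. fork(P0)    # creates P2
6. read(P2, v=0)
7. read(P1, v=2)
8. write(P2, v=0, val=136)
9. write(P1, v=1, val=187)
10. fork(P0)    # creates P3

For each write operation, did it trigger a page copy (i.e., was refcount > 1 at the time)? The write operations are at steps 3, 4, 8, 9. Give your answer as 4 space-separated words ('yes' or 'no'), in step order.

Op 1: fork(P0) -> P1. 3 ppages; refcounts: pp0:2 pp1:2 pp2:2
Op 2: read(P0, v0) -> 15. No state change.
Op 3: write(P0, v2, 160). refcount(pp2)=2>1 -> COPY to pp3. 4 ppages; refcounts: pp0:2 pp1:2 pp2:1 pp3:1
Op 4: write(P0, v2, 124). refcount(pp3)=1 -> write in place. 4 ppages; refcounts: pp0:2 pp1:2 pp2:1 pp3:1
Op 5: fork(P0) -> P2. 4 ppages; refcounts: pp0:3 pp1:3 pp2:1 pp3:2
Op 6: read(P2, v0) -> 15. No state change.
Op 7: read(P1, v2) -> 16. No state change.
Op 8: write(P2, v0, 136). refcount(pp0)=3>1 -> COPY to pp4. 5 ppages; refcounts: pp0:2 pp1:3 pp2:1 pp3:2 pp4:1
Op 9: write(P1, v1, 187). refcount(pp1)=3>1 -> COPY to pp5. 6 ppages; refcounts: pp0:2 pp1:2 pp2:1 pp3:2 pp4:1 pp5:1
Op 10: fork(P0) -> P3. 6 ppages; refcounts: pp0:3 pp1:3 pp2:1 pp3:3 pp4:1 pp5:1

yes no yes yes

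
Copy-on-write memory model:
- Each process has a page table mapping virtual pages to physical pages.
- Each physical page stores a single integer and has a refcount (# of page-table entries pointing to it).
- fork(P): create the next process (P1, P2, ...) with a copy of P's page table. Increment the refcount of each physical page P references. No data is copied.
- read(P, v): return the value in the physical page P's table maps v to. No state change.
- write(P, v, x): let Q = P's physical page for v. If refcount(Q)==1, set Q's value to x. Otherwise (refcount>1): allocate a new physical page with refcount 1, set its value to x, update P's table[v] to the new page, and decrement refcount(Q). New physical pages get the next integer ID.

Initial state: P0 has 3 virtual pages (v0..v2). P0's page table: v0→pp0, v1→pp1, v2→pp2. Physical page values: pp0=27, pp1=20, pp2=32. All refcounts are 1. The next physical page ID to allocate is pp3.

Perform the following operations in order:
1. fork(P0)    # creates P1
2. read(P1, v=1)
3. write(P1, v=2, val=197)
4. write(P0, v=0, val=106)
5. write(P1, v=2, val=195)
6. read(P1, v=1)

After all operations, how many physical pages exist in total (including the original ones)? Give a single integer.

Answer: 5

Derivation:
Op 1: fork(P0) -> P1. 3 ppages; refcounts: pp0:2 pp1:2 pp2:2
Op 2: read(P1, v1) -> 20. No state change.
Op 3: write(P1, v2, 197). refcount(pp2)=2>1 -> COPY to pp3. 4 ppages; refcounts: pp0:2 pp1:2 pp2:1 pp3:1
Op 4: write(P0, v0, 106). refcount(pp0)=2>1 -> COPY to pp4. 5 ppages; refcounts: pp0:1 pp1:2 pp2:1 pp3:1 pp4:1
Op 5: write(P1, v2, 195). refcount(pp3)=1 -> write in place. 5 ppages; refcounts: pp0:1 pp1:2 pp2:1 pp3:1 pp4:1
Op 6: read(P1, v1) -> 20. No state change.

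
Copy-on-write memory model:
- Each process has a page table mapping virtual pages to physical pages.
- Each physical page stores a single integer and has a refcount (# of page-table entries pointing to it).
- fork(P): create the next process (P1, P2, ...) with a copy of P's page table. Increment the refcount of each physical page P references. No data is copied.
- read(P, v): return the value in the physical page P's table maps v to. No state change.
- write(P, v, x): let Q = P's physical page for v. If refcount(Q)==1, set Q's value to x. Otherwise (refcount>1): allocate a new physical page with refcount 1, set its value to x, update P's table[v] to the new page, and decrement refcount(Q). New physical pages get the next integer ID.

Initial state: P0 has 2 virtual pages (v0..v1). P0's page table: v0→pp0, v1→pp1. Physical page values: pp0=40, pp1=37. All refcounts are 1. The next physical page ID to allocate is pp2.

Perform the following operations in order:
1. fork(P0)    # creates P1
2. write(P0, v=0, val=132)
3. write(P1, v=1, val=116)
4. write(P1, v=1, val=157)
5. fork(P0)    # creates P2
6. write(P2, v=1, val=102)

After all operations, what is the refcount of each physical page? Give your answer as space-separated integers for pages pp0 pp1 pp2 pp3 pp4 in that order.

Op 1: fork(P0) -> P1. 2 ppages; refcounts: pp0:2 pp1:2
Op 2: write(P0, v0, 132). refcount(pp0)=2>1 -> COPY to pp2. 3 ppages; refcounts: pp0:1 pp1:2 pp2:1
Op 3: write(P1, v1, 116). refcount(pp1)=2>1 -> COPY to pp3. 4 ppages; refcounts: pp0:1 pp1:1 pp2:1 pp3:1
Op 4: write(P1, v1, 157). refcount(pp3)=1 -> write in place. 4 ppages; refcounts: pp0:1 pp1:1 pp2:1 pp3:1
Op 5: fork(P0) -> P2. 4 ppages; refcounts: pp0:1 pp1:2 pp2:2 pp3:1
Op 6: write(P2, v1, 102). refcount(pp1)=2>1 -> COPY to pp4. 5 ppages; refcounts: pp0:1 pp1:1 pp2:2 pp3:1 pp4:1

Answer: 1 1 2 1 1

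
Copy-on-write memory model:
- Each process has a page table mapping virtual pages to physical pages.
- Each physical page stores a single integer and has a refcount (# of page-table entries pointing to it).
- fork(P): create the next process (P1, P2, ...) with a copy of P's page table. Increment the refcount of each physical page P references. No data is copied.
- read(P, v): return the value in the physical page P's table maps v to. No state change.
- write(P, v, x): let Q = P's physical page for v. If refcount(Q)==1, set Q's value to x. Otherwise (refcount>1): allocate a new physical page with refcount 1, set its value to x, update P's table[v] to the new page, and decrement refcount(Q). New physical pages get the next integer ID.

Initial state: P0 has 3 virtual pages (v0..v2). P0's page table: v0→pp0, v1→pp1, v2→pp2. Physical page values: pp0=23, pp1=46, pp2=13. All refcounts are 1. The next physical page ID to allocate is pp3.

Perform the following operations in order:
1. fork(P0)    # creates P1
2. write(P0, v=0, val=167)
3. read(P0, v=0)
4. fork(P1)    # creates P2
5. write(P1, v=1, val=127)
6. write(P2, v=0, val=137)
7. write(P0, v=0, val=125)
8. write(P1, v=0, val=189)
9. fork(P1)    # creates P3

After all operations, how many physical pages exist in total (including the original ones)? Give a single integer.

Answer: 6

Derivation:
Op 1: fork(P0) -> P1. 3 ppages; refcounts: pp0:2 pp1:2 pp2:2
Op 2: write(P0, v0, 167). refcount(pp0)=2>1 -> COPY to pp3. 4 ppages; refcounts: pp0:1 pp1:2 pp2:2 pp3:1
Op 3: read(P0, v0) -> 167. No state change.
Op 4: fork(P1) -> P2. 4 ppages; refcounts: pp0:2 pp1:3 pp2:3 pp3:1
Op 5: write(P1, v1, 127). refcount(pp1)=3>1 -> COPY to pp4. 5 ppages; refcounts: pp0:2 pp1:2 pp2:3 pp3:1 pp4:1
Op 6: write(P2, v0, 137). refcount(pp0)=2>1 -> COPY to pp5. 6 ppages; refcounts: pp0:1 pp1:2 pp2:3 pp3:1 pp4:1 pp5:1
Op 7: write(P0, v0, 125). refcount(pp3)=1 -> write in place. 6 ppages; refcounts: pp0:1 pp1:2 pp2:3 pp3:1 pp4:1 pp5:1
Op 8: write(P1, v0, 189). refcount(pp0)=1 -> write in place. 6 ppages; refcounts: pp0:1 pp1:2 pp2:3 pp3:1 pp4:1 pp5:1
Op 9: fork(P1) -> P3. 6 ppages; refcounts: pp0:2 pp1:2 pp2:4 pp3:1 pp4:2 pp5:1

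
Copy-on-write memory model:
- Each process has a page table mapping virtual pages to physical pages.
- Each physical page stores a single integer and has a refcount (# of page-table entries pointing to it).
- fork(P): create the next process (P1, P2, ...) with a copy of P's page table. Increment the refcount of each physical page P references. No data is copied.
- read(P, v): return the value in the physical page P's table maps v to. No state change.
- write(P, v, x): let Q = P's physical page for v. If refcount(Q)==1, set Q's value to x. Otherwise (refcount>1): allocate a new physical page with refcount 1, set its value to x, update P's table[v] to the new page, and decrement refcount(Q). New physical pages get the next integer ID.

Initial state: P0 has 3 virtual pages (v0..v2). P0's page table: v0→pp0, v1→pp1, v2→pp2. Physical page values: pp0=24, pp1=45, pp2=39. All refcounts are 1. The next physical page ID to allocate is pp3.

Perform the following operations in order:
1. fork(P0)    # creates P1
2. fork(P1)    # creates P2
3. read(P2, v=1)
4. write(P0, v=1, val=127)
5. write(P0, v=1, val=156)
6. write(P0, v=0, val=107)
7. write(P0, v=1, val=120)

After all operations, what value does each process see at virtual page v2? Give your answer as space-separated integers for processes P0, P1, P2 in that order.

Op 1: fork(P0) -> P1. 3 ppages; refcounts: pp0:2 pp1:2 pp2:2
Op 2: fork(P1) -> P2. 3 ppages; refcounts: pp0:3 pp1:3 pp2:3
Op 3: read(P2, v1) -> 45. No state change.
Op 4: write(P0, v1, 127). refcount(pp1)=3>1 -> COPY to pp3. 4 ppages; refcounts: pp0:3 pp1:2 pp2:3 pp3:1
Op 5: write(P0, v1, 156). refcount(pp3)=1 -> write in place. 4 ppages; refcounts: pp0:3 pp1:2 pp2:3 pp3:1
Op 6: write(P0, v0, 107). refcount(pp0)=3>1 -> COPY to pp4. 5 ppages; refcounts: pp0:2 pp1:2 pp2:3 pp3:1 pp4:1
Op 7: write(P0, v1, 120). refcount(pp3)=1 -> write in place. 5 ppages; refcounts: pp0:2 pp1:2 pp2:3 pp3:1 pp4:1
P0: v2 -> pp2 = 39
P1: v2 -> pp2 = 39
P2: v2 -> pp2 = 39

Answer: 39 39 39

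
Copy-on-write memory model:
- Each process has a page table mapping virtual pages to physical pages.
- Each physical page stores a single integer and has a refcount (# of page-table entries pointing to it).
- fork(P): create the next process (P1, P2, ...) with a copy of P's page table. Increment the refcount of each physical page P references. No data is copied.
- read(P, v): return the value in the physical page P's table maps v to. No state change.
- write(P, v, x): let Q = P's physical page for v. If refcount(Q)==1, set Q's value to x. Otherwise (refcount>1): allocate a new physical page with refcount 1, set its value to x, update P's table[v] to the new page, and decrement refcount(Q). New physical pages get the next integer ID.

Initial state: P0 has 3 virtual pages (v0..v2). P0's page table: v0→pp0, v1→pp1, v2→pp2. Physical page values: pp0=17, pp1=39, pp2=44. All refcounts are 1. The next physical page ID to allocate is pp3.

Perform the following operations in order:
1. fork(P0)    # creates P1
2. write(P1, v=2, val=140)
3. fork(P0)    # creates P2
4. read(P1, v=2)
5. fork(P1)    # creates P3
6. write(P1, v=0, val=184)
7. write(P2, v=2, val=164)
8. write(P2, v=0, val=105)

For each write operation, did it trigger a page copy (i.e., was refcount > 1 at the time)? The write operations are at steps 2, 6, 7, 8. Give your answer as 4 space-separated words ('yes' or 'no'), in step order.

Op 1: fork(P0) -> P1. 3 ppages; refcounts: pp0:2 pp1:2 pp2:2
Op 2: write(P1, v2, 140). refcount(pp2)=2>1 -> COPY to pp3. 4 ppages; refcounts: pp0:2 pp1:2 pp2:1 pp3:1
Op 3: fork(P0) -> P2. 4 ppages; refcounts: pp0:3 pp1:3 pp2:2 pp3:1
Op 4: read(P1, v2) -> 140. No state change.
Op 5: fork(P1) -> P3. 4 ppages; refcounts: pp0:4 pp1:4 pp2:2 pp3:2
Op 6: write(P1, v0, 184). refcount(pp0)=4>1 -> COPY to pp4. 5 ppages; refcounts: pp0:3 pp1:4 pp2:2 pp3:2 pp4:1
Op 7: write(P2, v2, 164). refcount(pp2)=2>1 -> COPY to pp5. 6 ppages; refcounts: pp0:3 pp1:4 pp2:1 pp3:2 pp4:1 pp5:1
Op 8: write(P2, v0, 105). refcount(pp0)=3>1 -> COPY to pp6. 7 ppages; refcounts: pp0:2 pp1:4 pp2:1 pp3:2 pp4:1 pp5:1 pp6:1

yes yes yes yes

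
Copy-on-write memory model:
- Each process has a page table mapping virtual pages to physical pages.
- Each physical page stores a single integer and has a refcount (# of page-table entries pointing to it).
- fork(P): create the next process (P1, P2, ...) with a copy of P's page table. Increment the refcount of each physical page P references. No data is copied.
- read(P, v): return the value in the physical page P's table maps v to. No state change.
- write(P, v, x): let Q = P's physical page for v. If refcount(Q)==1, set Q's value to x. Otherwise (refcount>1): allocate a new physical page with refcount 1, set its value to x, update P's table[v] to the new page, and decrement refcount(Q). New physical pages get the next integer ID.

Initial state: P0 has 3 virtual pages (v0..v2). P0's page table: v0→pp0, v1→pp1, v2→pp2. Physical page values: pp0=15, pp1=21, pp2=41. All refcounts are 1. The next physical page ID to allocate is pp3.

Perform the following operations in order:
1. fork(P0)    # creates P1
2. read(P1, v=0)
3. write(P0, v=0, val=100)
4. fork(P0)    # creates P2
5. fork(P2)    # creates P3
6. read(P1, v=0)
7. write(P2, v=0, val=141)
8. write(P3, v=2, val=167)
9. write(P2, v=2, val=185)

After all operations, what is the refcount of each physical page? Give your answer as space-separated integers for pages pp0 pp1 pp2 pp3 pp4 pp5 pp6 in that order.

Answer: 1 4 2 2 1 1 1

Derivation:
Op 1: fork(P0) -> P1. 3 ppages; refcounts: pp0:2 pp1:2 pp2:2
Op 2: read(P1, v0) -> 15. No state change.
Op 3: write(P0, v0, 100). refcount(pp0)=2>1 -> COPY to pp3. 4 ppages; refcounts: pp0:1 pp1:2 pp2:2 pp3:1
Op 4: fork(P0) -> P2. 4 ppages; refcounts: pp0:1 pp1:3 pp2:3 pp3:2
Op 5: fork(P2) -> P3. 4 ppages; refcounts: pp0:1 pp1:4 pp2:4 pp3:3
Op 6: read(P1, v0) -> 15. No state change.
Op 7: write(P2, v0, 141). refcount(pp3)=3>1 -> COPY to pp4. 5 ppages; refcounts: pp0:1 pp1:4 pp2:4 pp3:2 pp4:1
Op 8: write(P3, v2, 167). refcount(pp2)=4>1 -> COPY to pp5. 6 ppages; refcounts: pp0:1 pp1:4 pp2:3 pp3:2 pp4:1 pp5:1
Op 9: write(P2, v2, 185). refcount(pp2)=3>1 -> COPY to pp6. 7 ppages; refcounts: pp0:1 pp1:4 pp2:2 pp3:2 pp4:1 pp5:1 pp6:1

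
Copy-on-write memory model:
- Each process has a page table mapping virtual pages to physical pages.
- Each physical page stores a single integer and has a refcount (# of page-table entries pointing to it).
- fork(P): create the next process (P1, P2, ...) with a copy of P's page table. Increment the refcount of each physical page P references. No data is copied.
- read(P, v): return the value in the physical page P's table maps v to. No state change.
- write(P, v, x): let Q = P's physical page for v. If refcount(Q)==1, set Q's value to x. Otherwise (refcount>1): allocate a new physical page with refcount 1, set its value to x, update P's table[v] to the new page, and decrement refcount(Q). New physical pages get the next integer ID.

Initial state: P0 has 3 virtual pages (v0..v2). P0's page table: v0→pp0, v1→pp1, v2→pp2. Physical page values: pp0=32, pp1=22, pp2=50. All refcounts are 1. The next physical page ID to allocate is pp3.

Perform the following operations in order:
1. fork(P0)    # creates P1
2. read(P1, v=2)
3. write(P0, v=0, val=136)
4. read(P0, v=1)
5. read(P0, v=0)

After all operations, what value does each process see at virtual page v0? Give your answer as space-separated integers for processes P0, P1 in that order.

Answer: 136 32

Derivation:
Op 1: fork(P0) -> P1. 3 ppages; refcounts: pp0:2 pp1:2 pp2:2
Op 2: read(P1, v2) -> 50. No state change.
Op 3: write(P0, v0, 136). refcount(pp0)=2>1 -> COPY to pp3. 4 ppages; refcounts: pp0:1 pp1:2 pp2:2 pp3:1
Op 4: read(P0, v1) -> 22. No state change.
Op 5: read(P0, v0) -> 136. No state change.
P0: v0 -> pp3 = 136
P1: v0 -> pp0 = 32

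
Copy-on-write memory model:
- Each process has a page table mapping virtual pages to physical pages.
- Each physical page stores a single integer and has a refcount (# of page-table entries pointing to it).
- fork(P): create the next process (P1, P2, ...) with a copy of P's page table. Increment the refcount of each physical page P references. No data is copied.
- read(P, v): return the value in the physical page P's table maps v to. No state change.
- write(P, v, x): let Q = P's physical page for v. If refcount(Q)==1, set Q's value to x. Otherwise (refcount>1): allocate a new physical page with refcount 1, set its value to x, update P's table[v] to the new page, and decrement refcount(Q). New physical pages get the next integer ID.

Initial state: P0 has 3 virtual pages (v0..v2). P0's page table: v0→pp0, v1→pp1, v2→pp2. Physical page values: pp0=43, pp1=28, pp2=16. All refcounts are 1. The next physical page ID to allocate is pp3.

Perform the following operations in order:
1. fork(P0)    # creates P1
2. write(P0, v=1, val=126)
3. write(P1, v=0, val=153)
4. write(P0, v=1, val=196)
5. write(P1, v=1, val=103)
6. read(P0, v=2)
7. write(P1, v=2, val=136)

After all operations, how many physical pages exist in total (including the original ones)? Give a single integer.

Answer: 6

Derivation:
Op 1: fork(P0) -> P1. 3 ppages; refcounts: pp0:2 pp1:2 pp2:2
Op 2: write(P0, v1, 126). refcount(pp1)=2>1 -> COPY to pp3. 4 ppages; refcounts: pp0:2 pp1:1 pp2:2 pp3:1
Op 3: write(P1, v0, 153). refcount(pp0)=2>1 -> COPY to pp4. 5 ppages; refcounts: pp0:1 pp1:1 pp2:2 pp3:1 pp4:1
Op 4: write(P0, v1, 196). refcount(pp3)=1 -> write in place. 5 ppages; refcounts: pp0:1 pp1:1 pp2:2 pp3:1 pp4:1
Op 5: write(P1, v1, 103). refcount(pp1)=1 -> write in place. 5 ppages; refcounts: pp0:1 pp1:1 pp2:2 pp3:1 pp4:1
Op 6: read(P0, v2) -> 16. No state change.
Op 7: write(P1, v2, 136). refcount(pp2)=2>1 -> COPY to pp5. 6 ppages; refcounts: pp0:1 pp1:1 pp2:1 pp3:1 pp4:1 pp5:1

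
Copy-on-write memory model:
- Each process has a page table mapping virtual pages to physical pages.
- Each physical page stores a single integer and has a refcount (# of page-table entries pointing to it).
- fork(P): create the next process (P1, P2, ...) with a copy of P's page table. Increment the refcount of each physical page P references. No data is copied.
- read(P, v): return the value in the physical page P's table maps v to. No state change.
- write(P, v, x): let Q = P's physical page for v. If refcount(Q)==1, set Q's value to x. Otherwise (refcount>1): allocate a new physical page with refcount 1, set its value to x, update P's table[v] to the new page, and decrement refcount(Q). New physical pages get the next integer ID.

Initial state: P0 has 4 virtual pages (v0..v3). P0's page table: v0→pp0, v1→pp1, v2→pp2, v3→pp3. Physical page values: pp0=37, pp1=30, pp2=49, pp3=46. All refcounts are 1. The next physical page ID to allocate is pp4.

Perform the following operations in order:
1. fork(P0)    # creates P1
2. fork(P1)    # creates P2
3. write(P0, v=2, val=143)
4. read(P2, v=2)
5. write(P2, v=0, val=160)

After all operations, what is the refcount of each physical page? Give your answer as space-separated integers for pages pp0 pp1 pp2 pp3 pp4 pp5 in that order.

Answer: 2 3 2 3 1 1

Derivation:
Op 1: fork(P0) -> P1. 4 ppages; refcounts: pp0:2 pp1:2 pp2:2 pp3:2
Op 2: fork(P1) -> P2. 4 ppages; refcounts: pp0:3 pp1:3 pp2:3 pp3:3
Op 3: write(P0, v2, 143). refcount(pp2)=3>1 -> COPY to pp4. 5 ppages; refcounts: pp0:3 pp1:3 pp2:2 pp3:3 pp4:1
Op 4: read(P2, v2) -> 49. No state change.
Op 5: write(P2, v0, 160). refcount(pp0)=3>1 -> COPY to pp5. 6 ppages; refcounts: pp0:2 pp1:3 pp2:2 pp3:3 pp4:1 pp5:1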